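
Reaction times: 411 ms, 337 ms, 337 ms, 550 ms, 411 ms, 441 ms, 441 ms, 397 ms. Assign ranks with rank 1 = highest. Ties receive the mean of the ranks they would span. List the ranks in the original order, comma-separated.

4.5, 7.5, 7.5, 1, 4.5, 2.5, 2.5, 6

Sorted (descending): 550, 441, 441, 411, 411, 397, 337, 337
The 2 values of 441 occupy positions 2–3 → average rank (2+3)/2 = 2.5.
The 2 values of 411 occupy positions 4–5 → average rank (4+5)/2 = 4.5.
The 2 values of 337 occupy positions 7–8 → average rank (7+8)/2 = 7.5.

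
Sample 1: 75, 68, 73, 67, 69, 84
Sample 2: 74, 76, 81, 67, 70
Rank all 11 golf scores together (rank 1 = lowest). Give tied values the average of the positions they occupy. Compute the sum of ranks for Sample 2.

Sorted (ascending): 67, 67, 68, 69, 70, 73, 74, 75, 76, 81, 84
The 2 values of 67 occupy positions 1–2 → average rank (1+2)/2 = 1.5.
Sample 2 values → pooled ranks: 74→7, 76→9, 81→10, 67→1.5, 70→5
Rank sum = 7 + 9 + 10 + 1.5 + 5 = 32.5

32.5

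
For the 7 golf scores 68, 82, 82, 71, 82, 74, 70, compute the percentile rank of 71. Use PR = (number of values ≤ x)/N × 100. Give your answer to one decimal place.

N = 7.
Strictly below 71: 2. Equal to 71: 1.
PR = 3/7 × 100 = 42.9

42.9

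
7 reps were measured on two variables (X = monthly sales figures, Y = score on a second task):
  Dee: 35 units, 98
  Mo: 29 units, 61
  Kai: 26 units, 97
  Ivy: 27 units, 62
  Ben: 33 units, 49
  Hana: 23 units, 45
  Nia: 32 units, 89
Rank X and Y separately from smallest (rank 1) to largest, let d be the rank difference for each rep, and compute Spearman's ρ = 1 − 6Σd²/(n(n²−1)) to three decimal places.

0.393

Ranks of variable 1: 7, 4, 2, 3, 6, 1, 5
Ranks of variable 2: 7, 3, 6, 4, 2, 1, 5
d = r₁ − r₂: 0, 1, -4, -1, 4, 0, 0
d²: 0, 1, 16, 1, 16, 0, 0; Σd² = 34
ρ = 1 − 6·34/(7·48) = 1 − 204/336 = 0.393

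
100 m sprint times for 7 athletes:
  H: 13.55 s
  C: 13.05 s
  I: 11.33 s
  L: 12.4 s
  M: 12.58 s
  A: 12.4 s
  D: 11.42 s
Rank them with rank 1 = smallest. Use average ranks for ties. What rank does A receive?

Sorted (ascending): 11.33, 11.42, 12.4, 12.4, 12.58, 13.05, 13.55
The 2 values of 12.4 occupy positions 3–4 → average rank (3+4)/2 = 3.5.
A has value 12.4 s → rank 3.5.

3.5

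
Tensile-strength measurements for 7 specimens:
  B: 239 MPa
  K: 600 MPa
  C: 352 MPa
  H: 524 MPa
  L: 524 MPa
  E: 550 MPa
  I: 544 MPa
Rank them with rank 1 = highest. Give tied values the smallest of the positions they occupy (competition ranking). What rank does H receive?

Sorted (descending): 600, 550, 544, 524, 524, 352, 239
The 2 values of 524 occupy positions 4–5 → each gets rank 4.
H has value 524 MPa → rank 4.

4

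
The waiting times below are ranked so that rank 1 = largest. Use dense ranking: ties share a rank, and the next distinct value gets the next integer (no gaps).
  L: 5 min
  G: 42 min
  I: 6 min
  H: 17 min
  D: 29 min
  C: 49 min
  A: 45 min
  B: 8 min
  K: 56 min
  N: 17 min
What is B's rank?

Sorted (descending): 56, 49, 45, 42, 29, 17, 17, 8, 6, 5
The 2 values of 17 share dense rank 6.
Remaining distinct values take the next consecutive integers.
B has value 8 min → rank 7.

7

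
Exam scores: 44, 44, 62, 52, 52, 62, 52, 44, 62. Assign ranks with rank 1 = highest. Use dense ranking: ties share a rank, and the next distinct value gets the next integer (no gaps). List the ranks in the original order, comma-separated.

Sorted (descending): 62, 62, 62, 52, 52, 52, 44, 44, 44
The 3 values of 62 share dense rank 1.
The 3 values of 52 share dense rank 2.
The 3 values of 44 share dense rank 3.

3, 3, 1, 2, 2, 1, 2, 3, 1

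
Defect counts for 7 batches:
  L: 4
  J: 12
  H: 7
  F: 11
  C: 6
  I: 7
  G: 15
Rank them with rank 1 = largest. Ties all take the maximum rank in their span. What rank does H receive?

Sorted (descending): 15, 12, 11, 7, 7, 6, 4
The 2 values of 7 occupy positions 4–5 → each gets rank 5.
H has value 7 → rank 5.

5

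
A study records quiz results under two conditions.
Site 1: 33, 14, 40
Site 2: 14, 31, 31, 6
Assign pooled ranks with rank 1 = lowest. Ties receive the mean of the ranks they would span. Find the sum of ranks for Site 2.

Sorted (ascending): 6, 14, 14, 31, 31, 33, 40
The 2 values of 14 occupy positions 2–3 → average rank (2+3)/2 = 2.5.
The 2 values of 31 occupy positions 4–5 → average rank (4+5)/2 = 4.5.
Site 2 values → pooled ranks: 14→2.5, 31→4.5, 31→4.5, 6→1
Rank sum = 2.5 + 4.5 + 4.5 + 1 = 12.5

12.5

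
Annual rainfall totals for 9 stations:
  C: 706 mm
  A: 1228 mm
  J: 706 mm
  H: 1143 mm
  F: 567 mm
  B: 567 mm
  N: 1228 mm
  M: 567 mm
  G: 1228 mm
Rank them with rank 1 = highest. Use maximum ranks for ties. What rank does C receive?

Sorted (descending): 1228, 1228, 1228, 1143, 706, 706, 567, 567, 567
The 3 values of 1228 occupy positions 1–3 → each gets rank 3.
The 2 values of 706 occupy positions 5–6 → each gets rank 6.
The 3 values of 567 occupy positions 7–9 → each gets rank 9.
C has value 706 mm → rank 6.

6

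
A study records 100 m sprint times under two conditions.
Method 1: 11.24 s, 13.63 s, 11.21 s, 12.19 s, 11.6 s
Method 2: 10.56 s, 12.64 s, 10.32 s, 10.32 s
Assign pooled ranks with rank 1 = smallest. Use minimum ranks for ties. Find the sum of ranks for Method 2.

Sorted (ascending): 10.32, 10.32, 10.56, 11.21, 11.24, 11.6, 12.19, 12.64, 13.63
The 2 values of 10.32 occupy positions 1–2 → each gets rank 1.
Method 2 values → pooled ranks: 10.56→3, 12.64→8, 10.32→1, 10.32→1
Rank sum = 3 + 8 + 1 + 1 = 13

13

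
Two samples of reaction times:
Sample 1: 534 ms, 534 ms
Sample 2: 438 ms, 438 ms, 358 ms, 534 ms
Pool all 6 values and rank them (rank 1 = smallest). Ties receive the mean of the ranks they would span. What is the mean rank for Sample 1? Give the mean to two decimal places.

Sorted (ascending): 358, 438, 438, 534, 534, 534
The 2 values of 438 occupy positions 2–3 → average rank (2+3)/2 = 2.5.
The 3 values of 534 occupy positions 4–6 → average rank 5.
Sample 1 values → pooled ranks: 534→5, 534→5
Mean rank = (5 + 5) / 2 = 5.00

5.00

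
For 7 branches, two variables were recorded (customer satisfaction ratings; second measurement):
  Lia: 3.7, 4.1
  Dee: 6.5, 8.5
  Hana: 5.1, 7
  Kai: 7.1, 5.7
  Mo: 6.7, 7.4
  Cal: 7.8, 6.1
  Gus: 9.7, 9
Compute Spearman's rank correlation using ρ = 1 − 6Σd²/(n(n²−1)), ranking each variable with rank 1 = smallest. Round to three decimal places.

0.429

Ranks of variable 1: 1, 3, 2, 5, 4, 6, 7
Ranks of variable 2: 1, 6, 4, 2, 5, 3, 7
d = r₁ − r₂: 0, -3, -2, 3, -1, 3, 0
d²: 0, 9, 4, 9, 1, 9, 0; Σd² = 32
ρ = 1 − 6·32/(7·48) = 1 − 192/336 = 0.429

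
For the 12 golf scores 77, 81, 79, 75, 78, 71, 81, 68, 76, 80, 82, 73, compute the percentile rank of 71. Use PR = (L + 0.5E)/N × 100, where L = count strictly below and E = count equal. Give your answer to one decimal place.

N = 12.
Strictly below 71: 1. Equal to 71: 1.
PR = (1 + 0.5·1)/12 × 100 = 12.5

12.5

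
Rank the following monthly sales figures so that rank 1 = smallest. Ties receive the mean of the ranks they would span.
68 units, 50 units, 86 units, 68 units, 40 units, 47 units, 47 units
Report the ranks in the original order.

5.5, 4, 7, 5.5, 1, 2.5, 2.5

Sorted (ascending): 40, 47, 47, 50, 68, 68, 86
The 2 values of 47 occupy positions 2–3 → average rank (2+3)/2 = 2.5.
The 2 values of 68 occupy positions 5–6 → average rank (5+6)/2 = 5.5.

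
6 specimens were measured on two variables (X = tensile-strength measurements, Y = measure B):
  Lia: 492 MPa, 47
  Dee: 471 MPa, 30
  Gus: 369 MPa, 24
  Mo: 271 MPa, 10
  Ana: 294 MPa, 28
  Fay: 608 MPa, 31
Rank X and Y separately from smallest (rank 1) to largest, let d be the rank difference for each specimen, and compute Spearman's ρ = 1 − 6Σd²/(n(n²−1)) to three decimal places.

0.886

Ranks of variable 1: 5, 4, 3, 1, 2, 6
Ranks of variable 2: 6, 4, 2, 1, 3, 5
d = r₁ − r₂: -1, 0, 1, 0, -1, 1
d²: 1, 0, 1, 0, 1, 1; Σd² = 4
ρ = 1 − 6·4/(6·35) = 1 − 24/210 = 0.886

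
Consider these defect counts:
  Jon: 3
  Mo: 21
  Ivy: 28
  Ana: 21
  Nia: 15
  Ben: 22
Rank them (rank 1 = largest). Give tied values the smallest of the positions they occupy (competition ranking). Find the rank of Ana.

3

Sorted (descending): 28, 22, 21, 21, 15, 3
The 2 values of 21 occupy positions 3–4 → each gets rank 3.
Ana has value 21 → rank 3.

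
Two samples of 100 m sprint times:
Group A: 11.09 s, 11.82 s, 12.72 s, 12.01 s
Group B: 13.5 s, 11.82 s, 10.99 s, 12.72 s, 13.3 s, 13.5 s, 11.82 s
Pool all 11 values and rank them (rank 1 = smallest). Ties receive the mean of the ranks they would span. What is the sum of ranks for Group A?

19.5

Sorted (ascending): 10.99, 11.09, 11.82, 11.82, 11.82, 12.01, 12.72, 12.72, 13.3, 13.5, 13.5
The 3 values of 11.82 occupy positions 3–5 → average rank 4.
The 2 values of 12.72 occupy positions 7–8 → average rank (7+8)/2 = 7.5.
The 2 values of 13.5 occupy positions 10–11 → average rank (10+11)/2 = 10.5.
Group A values → pooled ranks: 11.09→2, 11.82→4, 12.72→7.5, 12.01→6
Rank sum = 2 + 4 + 7.5 + 6 = 19.5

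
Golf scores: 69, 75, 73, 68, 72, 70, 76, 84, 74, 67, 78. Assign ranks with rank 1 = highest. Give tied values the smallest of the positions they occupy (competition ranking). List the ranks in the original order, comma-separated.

Sorted (descending): 84, 78, 76, 75, 74, 73, 72, 70, 69, 68, 67
No ties — each value takes its position as its rank.

9, 4, 6, 10, 7, 8, 3, 1, 5, 11, 2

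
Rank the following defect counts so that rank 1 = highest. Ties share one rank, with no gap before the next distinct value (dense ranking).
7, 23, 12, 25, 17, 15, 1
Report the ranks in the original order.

6, 2, 5, 1, 3, 4, 7

Sorted (descending): 25, 23, 17, 15, 12, 7, 1
No ties — each value takes its position as its rank.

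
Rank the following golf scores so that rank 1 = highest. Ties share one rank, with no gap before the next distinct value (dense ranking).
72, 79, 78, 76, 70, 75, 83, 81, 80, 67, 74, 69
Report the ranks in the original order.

9, 4, 5, 6, 10, 7, 1, 2, 3, 12, 8, 11

Sorted (descending): 83, 81, 80, 79, 78, 76, 75, 74, 72, 70, 69, 67
No ties — each value takes its position as its rank.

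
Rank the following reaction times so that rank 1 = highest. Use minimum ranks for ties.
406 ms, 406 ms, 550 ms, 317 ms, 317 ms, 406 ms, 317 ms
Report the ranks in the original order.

Sorted (descending): 550, 406, 406, 406, 317, 317, 317
The 3 values of 406 occupy positions 2–4 → each gets rank 2.
The 3 values of 317 occupy positions 5–7 → each gets rank 5.

2, 2, 1, 5, 5, 2, 5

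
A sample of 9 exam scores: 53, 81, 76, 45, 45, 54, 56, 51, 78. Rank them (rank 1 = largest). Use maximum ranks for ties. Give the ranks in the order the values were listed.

Sorted (descending): 81, 78, 76, 56, 54, 53, 51, 45, 45
The 2 values of 45 occupy positions 8–9 → each gets rank 9.

6, 1, 3, 9, 9, 5, 4, 7, 2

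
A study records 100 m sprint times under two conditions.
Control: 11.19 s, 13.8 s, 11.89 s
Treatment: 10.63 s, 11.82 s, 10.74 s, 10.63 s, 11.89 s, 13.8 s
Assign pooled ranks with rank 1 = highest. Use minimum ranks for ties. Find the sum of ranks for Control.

Sorted (descending): 13.8, 13.8, 11.89, 11.89, 11.82, 11.19, 10.74, 10.63, 10.63
The 2 values of 13.8 occupy positions 1–2 → each gets rank 1.
The 2 values of 11.89 occupy positions 3–4 → each gets rank 3.
The 2 values of 10.63 occupy positions 8–9 → each gets rank 8.
Control values → pooled ranks: 11.19→6, 13.8→1, 11.89→3
Rank sum = 6 + 1 + 3 = 10

10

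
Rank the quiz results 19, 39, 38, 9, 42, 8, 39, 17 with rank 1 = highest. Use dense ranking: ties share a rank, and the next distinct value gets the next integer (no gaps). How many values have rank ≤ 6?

Sorted (descending): 42, 39, 39, 38, 19, 17, 9, 8
The 2 values of 39 share dense rank 2.
Remaining distinct values take the next consecutive integers.
Ranks ≤ 6: {1, 2, 2, 3, 4, 5, 6} → 7 values.

7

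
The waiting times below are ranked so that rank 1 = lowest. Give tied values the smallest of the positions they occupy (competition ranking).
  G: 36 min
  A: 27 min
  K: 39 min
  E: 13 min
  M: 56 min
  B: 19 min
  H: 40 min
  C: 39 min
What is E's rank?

Sorted (ascending): 13, 19, 27, 36, 39, 39, 40, 56
The 2 values of 39 occupy positions 5–6 → each gets rank 5.
E has value 13 min → rank 1.

1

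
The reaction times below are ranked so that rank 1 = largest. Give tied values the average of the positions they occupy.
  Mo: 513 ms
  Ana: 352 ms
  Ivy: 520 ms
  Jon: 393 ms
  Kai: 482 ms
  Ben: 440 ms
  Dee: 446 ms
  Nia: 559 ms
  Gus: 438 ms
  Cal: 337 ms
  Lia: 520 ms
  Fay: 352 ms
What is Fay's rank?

10.5

Sorted (descending): 559, 520, 520, 513, 482, 446, 440, 438, 393, 352, 352, 337
The 2 values of 520 occupy positions 2–3 → average rank (2+3)/2 = 2.5.
The 2 values of 352 occupy positions 10–11 → average rank (10+11)/2 = 10.5.
Fay has value 352 ms → rank 10.5.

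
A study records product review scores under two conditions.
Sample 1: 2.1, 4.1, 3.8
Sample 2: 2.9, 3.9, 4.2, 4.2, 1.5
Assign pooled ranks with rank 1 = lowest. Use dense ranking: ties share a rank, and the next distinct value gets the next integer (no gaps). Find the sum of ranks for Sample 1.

12

Sorted (ascending): 1.5, 2.1, 2.9, 3.8, 3.9, 4.1, 4.2, 4.2
The 2 values of 4.2 share dense rank 7.
Remaining distinct values take the next consecutive integers.
Sample 1 values → pooled ranks: 2.1→2, 4.1→6, 3.8→4
Rank sum = 2 + 6 + 4 = 12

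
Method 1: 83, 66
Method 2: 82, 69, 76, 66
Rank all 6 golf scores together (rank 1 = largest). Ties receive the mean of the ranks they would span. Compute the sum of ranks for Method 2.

14.5

Sorted (descending): 83, 82, 76, 69, 66, 66
The 2 values of 66 occupy positions 5–6 → average rank (5+6)/2 = 5.5.
Method 2 values → pooled ranks: 82→2, 69→4, 76→3, 66→5.5
Rank sum = 2 + 4 + 3 + 5.5 = 14.5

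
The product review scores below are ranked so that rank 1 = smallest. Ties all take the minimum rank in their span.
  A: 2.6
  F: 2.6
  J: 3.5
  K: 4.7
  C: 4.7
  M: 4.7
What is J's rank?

Sorted (ascending): 2.6, 2.6, 3.5, 4.7, 4.7, 4.7
The 2 values of 2.6 occupy positions 1–2 → each gets rank 1.
The 3 values of 4.7 occupy positions 4–6 → each gets rank 4.
J has value 3.5 → rank 3.

3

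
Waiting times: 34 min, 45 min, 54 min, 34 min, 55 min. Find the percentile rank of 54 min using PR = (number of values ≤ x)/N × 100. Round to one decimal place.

N = 5.
Strictly below 54: 3. Equal to 54: 1.
PR = 4/5 × 100 = 80.0

80.0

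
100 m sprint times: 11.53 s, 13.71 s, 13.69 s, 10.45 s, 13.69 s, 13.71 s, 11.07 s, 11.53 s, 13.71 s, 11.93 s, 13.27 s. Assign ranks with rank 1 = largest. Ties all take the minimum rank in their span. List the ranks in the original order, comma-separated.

8, 1, 4, 11, 4, 1, 10, 8, 1, 7, 6

Sorted (descending): 13.71, 13.71, 13.71, 13.69, 13.69, 13.27, 11.93, 11.53, 11.53, 11.07, 10.45
The 3 values of 13.71 occupy positions 1–3 → each gets rank 1.
The 2 values of 13.69 occupy positions 4–5 → each gets rank 4.
The 2 values of 11.53 occupy positions 8–9 → each gets rank 8.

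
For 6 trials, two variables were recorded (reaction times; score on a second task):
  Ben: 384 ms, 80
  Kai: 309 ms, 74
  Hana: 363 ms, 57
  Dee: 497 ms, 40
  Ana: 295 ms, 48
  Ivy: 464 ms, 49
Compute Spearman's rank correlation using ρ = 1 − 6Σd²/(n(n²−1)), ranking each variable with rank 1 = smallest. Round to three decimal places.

-0.257

Ranks of variable 1: 4, 2, 3, 6, 1, 5
Ranks of variable 2: 6, 5, 4, 1, 2, 3
d = r₁ − r₂: -2, -3, -1, 5, -1, 2
d²: 4, 9, 1, 25, 1, 4; Σd² = 44
ρ = 1 − 6·44/(6·35) = 1 − 264/210 = -0.257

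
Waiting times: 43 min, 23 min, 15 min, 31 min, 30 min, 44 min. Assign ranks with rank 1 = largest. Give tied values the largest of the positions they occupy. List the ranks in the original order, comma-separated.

Sorted (descending): 44, 43, 31, 30, 23, 15
No ties — each value takes its position as its rank.

2, 5, 6, 3, 4, 1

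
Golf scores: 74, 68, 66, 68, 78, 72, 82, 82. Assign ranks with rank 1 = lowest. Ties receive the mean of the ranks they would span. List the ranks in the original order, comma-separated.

5, 2.5, 1, 2.5, 6, 4, 7.5, 7.5

Sorted (ascending): 66, 68, 68, 72, 74, 78, 82, 82
The 2 values of 68 occupy positions 2–3 → average rank (2+3)/2 = 2.5.
The 2 values of 82 occupy positions 7–8 → average rank (7+8)/2 = 7.5.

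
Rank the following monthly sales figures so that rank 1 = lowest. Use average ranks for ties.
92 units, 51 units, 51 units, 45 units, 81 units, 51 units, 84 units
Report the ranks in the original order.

7, 3, 3, 1, 5, 3, 6

Sorted (ascending): 45, 51, 51, 51, 81, 84, 92
The 3 values of 51 occupy positions 2–4 → average rank 3.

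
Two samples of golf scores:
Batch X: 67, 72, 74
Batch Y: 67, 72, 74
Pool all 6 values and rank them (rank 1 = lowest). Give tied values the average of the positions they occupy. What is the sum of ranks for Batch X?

Sorted (ascending): 67, 67, 72, 72, 74, 74
The 2 values of 67 occupy positions 1–2 → average rank (1+2)/2 = 1.5.
The 2 values of 72 occupy positions 3–4 → average rank (3+4)/2 = 3.5.
The 2 values of 74 occupy positions 5–6 → average rank (5+6)/2 = 5.5.
Batch X values → pooled ranks: 67→1.5, 72→3.5, 74→5.5
Rank sum = 1.5 + 3.5 + 5.5 = 10.5

10.5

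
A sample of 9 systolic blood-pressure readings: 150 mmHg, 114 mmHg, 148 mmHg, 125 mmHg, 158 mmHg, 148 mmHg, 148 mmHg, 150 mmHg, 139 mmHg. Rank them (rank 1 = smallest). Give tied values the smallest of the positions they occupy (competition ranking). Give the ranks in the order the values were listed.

7, 1, 4, 2, 9, 4, 4, 7, 3

Sorted (ascending): 114, 125, 139, 148, 148, 148, 150, 150, 158
The 3 values of 148 occupy positions 4–6 → each gets rank 4.
The 2 values of 150 occupy positions 7–8 → each gets rank 7.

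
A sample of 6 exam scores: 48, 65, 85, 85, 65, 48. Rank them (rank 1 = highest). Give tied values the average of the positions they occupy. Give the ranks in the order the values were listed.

Sorted (descending): 85, 85, 65, 65, 48, 48
The 2 values of 85 occupy positions 1–2 → average rank (1+2)/2 = 1.5.
The 2 values of 65 occupy positions 3–4 → average rank (3+4)/2 = 3.5.
The 2 values of 48 occupy positions 5–6 → average rank (5+6)/2 = 5.5.

5.5, 3.5, 1.5, 1.5, 3.5, 5.5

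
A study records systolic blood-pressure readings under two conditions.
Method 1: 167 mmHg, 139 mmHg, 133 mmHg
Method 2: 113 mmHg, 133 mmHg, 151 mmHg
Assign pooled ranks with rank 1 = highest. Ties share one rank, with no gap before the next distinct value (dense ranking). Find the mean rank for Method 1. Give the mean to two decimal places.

Sorted (descending): 167, 151, 139, 133, 133, 113
The 2 values of 133 share dense rank 4.
Remaining distinct values take the next consecutive integers.
Method 1 values → pooled ranks: 167→1, 139→3, 133→4
Mean rank = (1 + 3 + 4) / 3 = 2.67

2.67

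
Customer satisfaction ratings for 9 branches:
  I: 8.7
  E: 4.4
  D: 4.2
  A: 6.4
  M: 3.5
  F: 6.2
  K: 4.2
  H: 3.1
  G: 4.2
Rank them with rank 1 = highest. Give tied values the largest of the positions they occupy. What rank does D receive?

Sorted (descending): 8.7, 6.4, 6.2, 4.4, 4.2, 4.2, 4.2, 3.5, 3.1
The 3 values of 4.2 occupy positions 5–7 → each gets rank 7.
D has value 4.2 → rank 7.

7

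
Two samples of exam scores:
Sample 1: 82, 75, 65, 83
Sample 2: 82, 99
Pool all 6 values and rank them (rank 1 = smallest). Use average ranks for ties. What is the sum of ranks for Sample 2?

9.5

Sorted (ascending): 65, 75, 82, 82, 83, 99
The 2 values of 82 occupy positions 3–4 → average rank (3+4)/2 = 3.5.
Sample 2 values → pooled ranks: 82→3.5, 99→6
Rank sum = 3.5 + 6 = 9.5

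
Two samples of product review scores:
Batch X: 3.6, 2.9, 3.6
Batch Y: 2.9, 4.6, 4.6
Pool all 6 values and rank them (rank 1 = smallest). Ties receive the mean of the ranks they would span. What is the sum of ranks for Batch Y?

Sorted (ascending): 2.9, 2.9, 3.6, 3.6, 4.6, 4.6
The 2 values of 2.9 occupy positions 1–2 → average rank (1+2)/2 = 1.5.
The 2 values of 3.6 occupy positions 3–4 → average rank (3+4)/2 = 3.5.
The 2 values of 4.6 occupy positions 5–6 → average rank (5+6)/2 = 5.5.
Batch Y values → pooled ranks: 2.9→1.5, 4.6→5.5, 4.6→5.5
Rank sum = 1.5 + 5.5 + 5.5 = 12.5

12.5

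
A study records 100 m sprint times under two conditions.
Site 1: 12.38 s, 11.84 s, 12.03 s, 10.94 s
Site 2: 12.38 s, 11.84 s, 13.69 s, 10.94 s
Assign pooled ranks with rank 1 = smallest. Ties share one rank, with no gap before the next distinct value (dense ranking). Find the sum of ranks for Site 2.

12

Sorted (ascending): 10.94, 10.94, 11.84, 11.84, 12.03, 12.38, 12.38, 13.69
The 2 values of 10.94 share dense rank 1.
The 2 values of 11.84 share dense rank 2.
The 2 values of 12.38 share dense rank 4.
Remaining distinct values take the next consecutive integers.
Site 2 values → pooled ranks: 12.38→4, 11.84→2, 13.69→5, 10.94→1
Rank sum = 4 + 2 + 5 + 1 = 12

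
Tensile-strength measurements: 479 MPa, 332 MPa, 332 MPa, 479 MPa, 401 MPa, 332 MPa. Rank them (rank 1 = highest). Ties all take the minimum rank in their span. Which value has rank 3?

Sorted (descending): 479, 479, 401, 332, 332, 332
The 2 values of 479 occupy positions 1–2 → each gets rank 1.
The 3 values of 332 occupy positions 4–6 → each gets rank 4.
Rank 3 → value 401.

401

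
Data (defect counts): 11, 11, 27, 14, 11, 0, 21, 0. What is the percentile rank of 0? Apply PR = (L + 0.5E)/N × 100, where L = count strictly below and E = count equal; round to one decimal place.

12.5

N = 8.
Strictly below 0: 0. Equal to 0: 2.
PR = (0 + 0.5·2)/8 × 100 = 12.5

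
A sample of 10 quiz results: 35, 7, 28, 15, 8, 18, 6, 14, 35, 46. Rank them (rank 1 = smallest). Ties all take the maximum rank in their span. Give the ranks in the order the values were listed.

Sorted (ascending): 6, 7, 8, 14, 15, 18, 28, 35, 35, 46
The 2 values of 35 occupy positions 8–9 → each gets rank 9.

9, 2, 7, 5, 3, 6, 1, 4, 9, 10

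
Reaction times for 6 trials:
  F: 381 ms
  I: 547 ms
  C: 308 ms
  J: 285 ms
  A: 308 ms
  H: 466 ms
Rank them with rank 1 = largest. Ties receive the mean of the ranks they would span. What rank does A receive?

4.5

Sorted (descending): 547, 466, 381, 308, 308, 285
The 2 values of 308 occupy positions 4–5 → average rank (4+5)/2 = 4.5.
A has value 308 ms → rank 4.5.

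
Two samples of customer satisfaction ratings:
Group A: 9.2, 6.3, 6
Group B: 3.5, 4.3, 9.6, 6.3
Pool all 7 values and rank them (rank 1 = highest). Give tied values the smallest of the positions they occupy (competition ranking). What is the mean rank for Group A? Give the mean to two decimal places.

Sorted (descending): 9.6, 9.2, 6.3, 6.3, 6, 4.3, 3.5
The 2 values of 6.3 occupy positions 3–4 → each gets rank 3.
Group A values → pooled ranks: 9.2→2, 6.3→3, 6→5
Mean rank = (2 + 3 + 5) / 3 = 3.33

3.33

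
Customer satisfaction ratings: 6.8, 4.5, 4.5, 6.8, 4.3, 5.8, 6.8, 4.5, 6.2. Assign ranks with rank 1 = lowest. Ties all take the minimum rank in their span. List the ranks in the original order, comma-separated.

7, 2, 2, 7, 1, 5, 7, 2, 6

Sorted (ascending): 4.3, 4.5, 4.5, 4.5, 5.8, 6.2, 6.8, 6.8, 6.8
The 3 values of 4.5 occupy positions 2–4 → each gets rank 2.
The 3 values of 6.8 occupy positions 7–9 → each gets rank 7.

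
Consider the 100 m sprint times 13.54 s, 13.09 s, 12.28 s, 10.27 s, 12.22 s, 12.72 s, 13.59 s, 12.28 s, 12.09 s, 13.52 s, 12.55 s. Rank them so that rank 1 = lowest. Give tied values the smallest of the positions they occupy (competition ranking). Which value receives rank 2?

12.09

Sorted (ascending): 10.27, 12.09, 12.22, 12.28, 12.28, 12.55, 12.72, 13.09, 13.52, 13.54, 13.59
The 2 values of 12.28 occupy positions 4–5 → each gets rank 4.
Rank 2 → value 12.09.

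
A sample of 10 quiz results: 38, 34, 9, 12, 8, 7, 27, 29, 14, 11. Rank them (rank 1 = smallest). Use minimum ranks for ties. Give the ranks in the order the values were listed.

Sorted (ascending): 7, 8, 9, 11, 12, 14, 27, 29, 34, 38
No ties — each value takes its position as its rank.

10, 9, 3, 5, 2, 1, 7, 8, 6, 4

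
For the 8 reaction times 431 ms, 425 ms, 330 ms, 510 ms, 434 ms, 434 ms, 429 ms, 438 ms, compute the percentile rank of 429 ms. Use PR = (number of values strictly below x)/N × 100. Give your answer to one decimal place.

N = 8.
Strictly below 429: 2. Equal to 429: 1.
PR = 2/8 × 100 = 25.0

25.0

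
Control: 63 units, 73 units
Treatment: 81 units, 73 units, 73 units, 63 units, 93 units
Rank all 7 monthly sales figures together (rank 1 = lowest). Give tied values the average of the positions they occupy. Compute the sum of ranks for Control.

5.5

Sorted (ascending): 63, 63, 73, 73, 73, 81, 93
The 2 values of 63 occupy positions 1–2 → average rank (1+2)/2 = 1.5.
The 3 values of 73 occupy positions 3–5 → average rank 4.
Control values → pooled ranks: 63→1.5, 73→4
Rank sum = 1.5 + 4 = 5.5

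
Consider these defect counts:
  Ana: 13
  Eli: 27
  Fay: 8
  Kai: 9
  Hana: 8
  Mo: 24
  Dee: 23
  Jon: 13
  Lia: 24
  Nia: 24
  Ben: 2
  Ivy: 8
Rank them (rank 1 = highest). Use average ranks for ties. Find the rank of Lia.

3

Sorted (descending): 27, 24, 24, 24, 23, 13, 13, 9, 8, 8, 8, 2
The 3 values of 24 occupy positions 2–4 → average rank 3.
The 2 values of 13 occupy positions 6–7 → average rank (6+7)/2 = 6.5.
The 3 values of 8 occupy positions 9–11 → average rank 10.
Lia has value 24 → rank 3.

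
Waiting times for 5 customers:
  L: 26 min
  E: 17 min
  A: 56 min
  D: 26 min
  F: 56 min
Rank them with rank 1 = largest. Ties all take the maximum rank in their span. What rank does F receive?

2

Sorted (descending): 56, 56, 26, 26, 17
The 2 values of 56 occupy positions 1–2 → each gets rank 2.
The 2 values of 26 occupy positions 3–4 → each gets rank 4.
F has value 56 min → rank 2.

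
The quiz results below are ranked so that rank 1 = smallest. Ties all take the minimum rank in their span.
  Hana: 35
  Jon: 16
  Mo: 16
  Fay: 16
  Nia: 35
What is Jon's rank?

1

Sorted (ascending): 16, 16, 16, 35, 35
The 3 values of 16 occupy positions 1–3 → each gets rank 1.
The 2 values of 35 occupy positions 4–5 → each gets rank 4.
Jon has value 16 → rank 1.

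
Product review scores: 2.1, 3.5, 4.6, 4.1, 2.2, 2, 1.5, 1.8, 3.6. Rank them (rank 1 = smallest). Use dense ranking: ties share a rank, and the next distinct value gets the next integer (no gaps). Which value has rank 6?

Sorted (ascending): 1.5, 1.8, 2, 2.1, 2.2, 3.5, 3.6, 4.1, 4.6
No ties — each value takes its position as its rank.
Rank 6 → value 3.5.

3.5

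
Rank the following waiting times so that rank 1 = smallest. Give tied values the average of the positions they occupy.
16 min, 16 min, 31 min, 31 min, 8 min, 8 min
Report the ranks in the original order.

Sorted (ascending): 8, 8, 16, 16, 31, 31
The 2 values of 8 occupy positions 1–2 → average rank (1+2)/2 = 1.5.
The 2 values of 16 occupy positions 3–4 → average rank (3+4)/2 = 3.5.
The 2 values of 31 occupy positions 5–6 → average rank (5+6)/2 = 5.5.

3.5, 3.5, 5.5, 5.5, 1.5, 1.5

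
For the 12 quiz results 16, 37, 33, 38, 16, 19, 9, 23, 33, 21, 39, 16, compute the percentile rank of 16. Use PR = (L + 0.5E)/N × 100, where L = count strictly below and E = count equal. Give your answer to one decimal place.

N = 12.
Strictly below 16: 1. Equal to 16: 3.
PR = (1 + 0.5·3)/12 × 100 = 20.8

20.8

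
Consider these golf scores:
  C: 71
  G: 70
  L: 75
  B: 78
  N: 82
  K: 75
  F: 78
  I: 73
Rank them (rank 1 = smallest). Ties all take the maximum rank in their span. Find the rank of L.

5

Sorted (ascending): 70, 71, 73, 75, 75, 78, 78, 82
The 2 values of 75 occupy positions 4–5 → each gets rank 5.
The 2 values of 78 occupy positions 6–7 → each gets rank 7.
L has value 75 → rank 5.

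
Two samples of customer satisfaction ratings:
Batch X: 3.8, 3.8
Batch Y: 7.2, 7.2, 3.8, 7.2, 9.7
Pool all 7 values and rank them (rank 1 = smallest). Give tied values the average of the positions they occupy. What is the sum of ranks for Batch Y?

24

Sorted (ascending): 3.8, 3.8, 3.8, 7.2, 7.2, 7.2, 9.7
The 3 values of 3.8 occupy positions 1–3 → average rank 2.
The 3 values of 7.2 occupy positions 4–6 → average rank 5.
Batch Y values → pooled ranks: 7.2→5, 7.2→5, 3.8→2, 7.2→5, 9.7→7
Rank sum = 5 + 5 + 2 + 5 + 7 = 24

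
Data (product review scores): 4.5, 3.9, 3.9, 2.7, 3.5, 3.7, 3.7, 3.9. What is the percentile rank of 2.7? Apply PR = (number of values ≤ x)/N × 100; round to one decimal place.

N = 8.
Strictly below 2.7: 0. Equal to 2.7: 1.
PR = 1/8 × 100 = 12.5

12.5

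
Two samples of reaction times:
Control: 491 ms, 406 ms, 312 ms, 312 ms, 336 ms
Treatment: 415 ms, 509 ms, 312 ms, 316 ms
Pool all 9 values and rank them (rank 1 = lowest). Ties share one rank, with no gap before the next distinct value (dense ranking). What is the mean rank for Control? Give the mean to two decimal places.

3.00

Sorted (ascending): 312, 312, 312, 316, 336, 406, 415, 491, 509
The 3 values of 312 share dense rank 1.
Remaining distinct values take the next consecutive integers.
Control values → pooled ranks: 491→6, 406→4, 312→1, 312→1, 336→3
Mean rank = (6 + 4 + 1 + 1 + 3) / 5 = 3.00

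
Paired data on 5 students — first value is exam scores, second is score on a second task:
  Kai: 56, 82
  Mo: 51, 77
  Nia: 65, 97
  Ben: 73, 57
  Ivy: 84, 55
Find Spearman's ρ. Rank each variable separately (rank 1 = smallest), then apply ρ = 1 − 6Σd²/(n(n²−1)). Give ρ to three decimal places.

-0.600

Ranks of variable 1: 2, 1, 3, 4, 5
Ranks of variable 2: 4, 3, 5, 2, 1
d = r₁ − r₂: -2, -2, -2, 2, 4
d²: 4, 4, 4, 4, 16; Σd² = 32
ρ = 1 − 6·32/(5·24) = 1 − 192/120 = -0.600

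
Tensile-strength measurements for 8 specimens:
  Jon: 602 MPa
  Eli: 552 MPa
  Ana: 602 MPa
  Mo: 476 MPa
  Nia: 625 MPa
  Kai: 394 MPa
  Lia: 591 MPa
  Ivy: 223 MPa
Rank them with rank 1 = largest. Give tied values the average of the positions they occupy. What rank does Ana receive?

2.5

Sorted (descending): 625, 602, 602, 591, 552, 476, 394, 223
The 2 values of 602 occupy positions 2–3 → average rank (2+3)/2 = 2.5.
Ana has value 602 MPa → rank 2.5.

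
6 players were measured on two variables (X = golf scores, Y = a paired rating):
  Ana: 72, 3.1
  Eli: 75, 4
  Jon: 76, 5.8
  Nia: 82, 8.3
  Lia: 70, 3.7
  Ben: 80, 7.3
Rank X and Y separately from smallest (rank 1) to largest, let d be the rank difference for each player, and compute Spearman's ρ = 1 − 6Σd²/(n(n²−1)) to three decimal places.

0.943

Ranks of variable 1: 2, 3, 4, 6, 1, 5
Ranks of variable 2: 1, 3, 4, 6, 2, 5
d = r₁ − r₂: 1, 0, 0, 0, -1, 0
d²: 1, 0, 0, 0, 1, 0; Σd² = 2
ρ = 1 − 6·2/(6·35) = 1 − 12/210 = 0.943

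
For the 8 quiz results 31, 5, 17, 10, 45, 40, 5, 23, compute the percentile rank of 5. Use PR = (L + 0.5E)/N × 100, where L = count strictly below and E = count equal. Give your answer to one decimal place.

12.5

N = 8.
Strictly below 5: 0. Equal to 5: 2.
PR = (0 + 0.5·2)/8 × 100 = 12.5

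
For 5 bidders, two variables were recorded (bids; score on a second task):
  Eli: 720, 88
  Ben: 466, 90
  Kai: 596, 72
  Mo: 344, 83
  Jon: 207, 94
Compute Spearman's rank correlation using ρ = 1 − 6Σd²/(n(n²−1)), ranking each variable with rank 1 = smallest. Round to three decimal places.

-0.500

Ranks of variable 1: 5, 3, 4, 2, 1
Ranks of variable 2: 3, 4, 1, 2, 5
d = r₁ − r₂: 2, -1, 3, 0, -4
d²: 4, 1, 9, 0, 16; Σd² = 30
ρ = 1 − 6·30/(5·24) = 1 − 180/120 = -0.500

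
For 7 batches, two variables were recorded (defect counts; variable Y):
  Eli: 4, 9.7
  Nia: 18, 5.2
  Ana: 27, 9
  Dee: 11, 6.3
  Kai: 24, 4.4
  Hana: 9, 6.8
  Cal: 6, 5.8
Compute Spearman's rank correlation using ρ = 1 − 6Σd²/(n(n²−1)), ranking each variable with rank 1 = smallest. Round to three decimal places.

Ranks of variable 1: 1, 5, 7, 4, 6, 3, 2
Ranks of variable 2: 7, 2, 6, 4, 1, 5, 3
d = r₁ − r₂: -6, 3, 1, 0, 5, -2, -1
d²: 36, 9, 1, 0, 25, 4, 1; Σd² = 76
ρ = 1 − 6·76/(7·48) = 1 − 456/336 = -0.357

-0.357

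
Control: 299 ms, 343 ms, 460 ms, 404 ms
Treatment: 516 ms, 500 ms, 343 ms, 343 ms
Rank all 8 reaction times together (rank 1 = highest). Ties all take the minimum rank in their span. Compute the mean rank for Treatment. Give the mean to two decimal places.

3.25

Sorted (descending): 516, 500, 460, 404, 343, 343, 343, 299
The 3 values of 343 occupy positions 5–7 → each gets rank 5.
Treatment values → pooled ranks: 516→1, 500→2, 343→5, 343→5
Mean rank = (1 + 2 + 5 + 5) / 4 = 3.25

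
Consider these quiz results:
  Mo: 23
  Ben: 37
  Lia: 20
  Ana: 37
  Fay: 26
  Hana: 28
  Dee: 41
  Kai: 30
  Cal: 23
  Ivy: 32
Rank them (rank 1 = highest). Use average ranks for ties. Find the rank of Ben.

2.5

Sorted (descending): 41, 37, 37, 32, 30, 28, 26, 23, 23, 20
The 2 values of 37 occupy positions 2–3 → average rank (2+3)/2 = 2.5.
The 2 values of 23 occupy positions 8–9 → average rank (8+9)/2 = 8.5.
Ben has value 37 → rank 2.5.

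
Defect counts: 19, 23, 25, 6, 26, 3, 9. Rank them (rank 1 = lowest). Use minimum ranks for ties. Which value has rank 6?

25

Sorted (ascending): 3, 6, 9, 19, 23, 25, 26
No ties — each value takes its position as its rank.
Rank 6 → value 25.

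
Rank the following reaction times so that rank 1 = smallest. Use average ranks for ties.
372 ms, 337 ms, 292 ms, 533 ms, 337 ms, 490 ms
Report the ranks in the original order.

4, 2.5, 1, 6, 2.5, 5

Sorted (ascending): 292, 337, 337, 372, 490, 533
The 2 values of 337 occupy positions 2–3 → average rank (2+3)/2 = 2.5.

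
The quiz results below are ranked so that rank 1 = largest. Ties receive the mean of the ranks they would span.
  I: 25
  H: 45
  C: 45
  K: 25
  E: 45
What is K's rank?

4.5

Sorted (descending): 45, 45, 45, 25, 25
The 3 values of 45 occupy positions 1–3 → average rank 2.
The 2 values of 25 occupy positions 4–5 → average rank (4+5)/2 = 4.5.
K has value 25 → rank 4.5.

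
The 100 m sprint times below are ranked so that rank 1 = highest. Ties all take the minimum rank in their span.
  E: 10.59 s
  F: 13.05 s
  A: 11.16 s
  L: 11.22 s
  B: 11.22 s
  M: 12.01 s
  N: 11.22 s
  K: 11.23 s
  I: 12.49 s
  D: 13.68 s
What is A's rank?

Sorted (descending): 13.68, 13.05, 12.49, 12.01, 11.23, 11.22, 11.22, 11.22, 11.16, 10.59
The 3 values of 11.22 occupy positions 6–8 → each gets rank 6.
A has value 11.16 s → rank 9.

9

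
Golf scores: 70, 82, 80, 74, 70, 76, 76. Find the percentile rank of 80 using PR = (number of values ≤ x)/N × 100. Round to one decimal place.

85.7

N = 7.
Strictly below 80: 5. Equal to 80: 1.
PR = 6/7 × 100 = 85.7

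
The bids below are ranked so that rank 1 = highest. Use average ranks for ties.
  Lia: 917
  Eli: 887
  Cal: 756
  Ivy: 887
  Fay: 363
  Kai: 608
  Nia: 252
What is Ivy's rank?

2.5

Sorted (descending): 917, 887, 887, 756, 608, 363, 252
The 2 values of 887 occupy positions 2–3 → average rank (2+3)/2 = 2.5.
Ivy has value 887 → rank 2.5.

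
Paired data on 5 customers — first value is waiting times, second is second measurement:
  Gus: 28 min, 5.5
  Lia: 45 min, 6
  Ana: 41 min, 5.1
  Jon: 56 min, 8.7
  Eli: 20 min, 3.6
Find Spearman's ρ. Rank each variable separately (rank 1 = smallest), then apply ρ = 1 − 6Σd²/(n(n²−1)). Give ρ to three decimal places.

0.900

Ranks of variable 1: 2, 4, 3, 5, 1
Ranks of variable 2: 3, 4, 2, 5, 1
d = r₁ − r₂: -1, 0, 1, 0, 0
d²: 1, 0, 1, 0, 0; Σd² = 2
ρ = 1 − 6·2/(5·24) = 1 − 12/120 = 0.900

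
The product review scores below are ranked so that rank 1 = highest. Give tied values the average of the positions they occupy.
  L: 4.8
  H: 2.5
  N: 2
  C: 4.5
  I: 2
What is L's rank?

Sorted (descending): 4.8, 4.5, 2.5, 2, 2
The 2 values of 2 occupy positions 4–5 → average rank (4+5)/2 = 4.5.
L has value 4.8 → rank 1.

1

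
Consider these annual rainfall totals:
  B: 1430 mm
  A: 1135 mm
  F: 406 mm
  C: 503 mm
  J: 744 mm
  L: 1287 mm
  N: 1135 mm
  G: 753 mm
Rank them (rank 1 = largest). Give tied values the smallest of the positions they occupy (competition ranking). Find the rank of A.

3

Sorted (descending): 1430, 1287, 1135, 1135, 753, 744, 503, 406
The 2 values of 1135 occupy positions 3–4 → each gets rank 3.
A has value 1135 mm → rank 3.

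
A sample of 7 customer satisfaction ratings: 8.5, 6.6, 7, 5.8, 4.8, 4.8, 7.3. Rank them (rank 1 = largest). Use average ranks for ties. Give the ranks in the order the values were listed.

Sorted (descending): 8.5, 7.3, 7, 6.6, 5.8, 4.8, 4.8
The 2 values of 4.8 occupy positions 6–7 → average rank (6+7)/2 = 6.5.

1, 4, 3, 5, 6.5, 6.5, 2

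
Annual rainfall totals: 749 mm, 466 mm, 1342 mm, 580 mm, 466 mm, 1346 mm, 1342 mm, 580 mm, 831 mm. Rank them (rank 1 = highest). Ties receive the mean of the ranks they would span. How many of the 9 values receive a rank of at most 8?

Sorted (descending): 1346, 1342, 1342, 831, 749, 580, 580, 466, 466
The 2 values of 1342 occupy positions 2–3 → average rank (2+3)/2 = 2.5.
The 2 values of 580 occupy positions 6–7 → average rank (6+7)/2 = 6.5.
The 2 values of 466 occupy positions 8–9 → average rank (8+9)/2 = 8.5.
Ranks ≤ 8: {1, 2.5, 2.5, 4, 5, 6.5, 6.5} → 7 values.

7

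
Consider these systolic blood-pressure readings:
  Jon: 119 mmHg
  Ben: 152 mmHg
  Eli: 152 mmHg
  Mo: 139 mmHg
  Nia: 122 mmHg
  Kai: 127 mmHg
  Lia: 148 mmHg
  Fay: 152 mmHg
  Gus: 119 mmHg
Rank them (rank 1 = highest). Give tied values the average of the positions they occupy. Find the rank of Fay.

Sorted (descending): 152, 152, 152, 148, 139, 127, 122, 119, 119
The 3 values of 152 occupy positions 1–3 → average rank 2.
The 2 values of 119 occupy positions 8–9 → average rank (8+9)/2 = 8.5.
Fay has value 152 mmHg → rank 2.

2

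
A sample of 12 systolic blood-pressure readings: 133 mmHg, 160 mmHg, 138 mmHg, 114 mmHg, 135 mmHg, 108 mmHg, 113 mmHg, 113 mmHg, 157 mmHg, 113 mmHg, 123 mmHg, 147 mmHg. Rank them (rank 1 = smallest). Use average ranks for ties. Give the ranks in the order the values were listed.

Sorted (ascending): 108, 113, 113, 113, 114, 123, 133, 135, 138, 147, 157, 160
The 3 values of 113 occupy positions 2–4 → average rank 3.

7, 12, 9, 5, 8, 1, 3, 3, 11, 3, 6, 10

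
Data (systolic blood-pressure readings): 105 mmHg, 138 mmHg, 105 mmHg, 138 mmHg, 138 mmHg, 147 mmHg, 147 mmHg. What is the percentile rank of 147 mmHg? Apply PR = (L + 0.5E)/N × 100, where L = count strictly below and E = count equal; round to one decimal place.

N = 7.
Strictly below 147: 5. Equal to 147: 2.
PR = (5 + 0.5·2)/7 × 100 = 85.7

85.7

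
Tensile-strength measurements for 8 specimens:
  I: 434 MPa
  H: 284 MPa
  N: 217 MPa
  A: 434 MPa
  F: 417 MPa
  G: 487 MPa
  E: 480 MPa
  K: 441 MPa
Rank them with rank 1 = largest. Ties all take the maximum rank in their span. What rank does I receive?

Sorted (descending): 487, 480, 441, 434, 434, 417, 284, 217
The 2 values of 434 occupy positions 4–5 → each gets rank 5.
I has value 434 MPa → rank 5.

5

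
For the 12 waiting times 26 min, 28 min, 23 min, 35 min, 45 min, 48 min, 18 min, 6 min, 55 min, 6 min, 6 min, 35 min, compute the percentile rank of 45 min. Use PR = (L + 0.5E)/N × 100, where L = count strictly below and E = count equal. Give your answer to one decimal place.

79.2

N = 12.
Strictly below 45: 9. Equal to 45: 1.
PR = (9 + 0.5·1)/12 × 100 = 79.2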